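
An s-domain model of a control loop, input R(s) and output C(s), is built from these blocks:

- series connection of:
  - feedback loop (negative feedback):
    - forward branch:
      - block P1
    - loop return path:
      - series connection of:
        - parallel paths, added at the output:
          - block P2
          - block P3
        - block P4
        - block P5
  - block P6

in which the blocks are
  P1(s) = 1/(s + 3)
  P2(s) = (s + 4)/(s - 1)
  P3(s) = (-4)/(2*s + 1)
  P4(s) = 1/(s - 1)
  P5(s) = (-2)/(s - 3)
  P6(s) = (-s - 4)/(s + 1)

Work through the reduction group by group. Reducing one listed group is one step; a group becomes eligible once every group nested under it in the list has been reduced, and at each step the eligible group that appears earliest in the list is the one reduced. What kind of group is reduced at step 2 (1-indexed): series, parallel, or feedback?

Answer: series

Working:
Step 1: parallel reduction of P2, P3
Step 2: reduce the series chain (P2+P3), P4, P5
Step 3: apply the feedback formula to P1, ((P2+P3)*P4*P5)
Step 4: cascade [P1/(1+P1*((P2+P3)*P4*P5))], P6
So the answer for step 2 is series.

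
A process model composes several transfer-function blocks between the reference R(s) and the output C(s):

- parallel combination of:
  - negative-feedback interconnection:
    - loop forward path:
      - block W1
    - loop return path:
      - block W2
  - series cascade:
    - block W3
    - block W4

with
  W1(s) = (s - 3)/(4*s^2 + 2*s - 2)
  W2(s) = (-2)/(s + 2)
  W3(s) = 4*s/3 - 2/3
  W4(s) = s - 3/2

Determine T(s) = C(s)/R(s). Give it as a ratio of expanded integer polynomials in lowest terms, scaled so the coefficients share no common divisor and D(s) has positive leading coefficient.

Step 1 - reduce the feedback loop with forward W1 and return W2: (s^2 - s - 6)/(4*s^3 + 10*s^2 + 2)
Step 2 - series reduction of W3, W4: 4*s^2/3 - 8*s/3 + 1
Step 3 - add [W1/(1+W1*W2)], (W3*W4) (parallel), giving the overall T(s)

Answer: (16*s^5 + 8*s^4 - 68*s^3 + 41*s^2 - 19*s - 12)/(12*s^3 + 30*s^2 + 6)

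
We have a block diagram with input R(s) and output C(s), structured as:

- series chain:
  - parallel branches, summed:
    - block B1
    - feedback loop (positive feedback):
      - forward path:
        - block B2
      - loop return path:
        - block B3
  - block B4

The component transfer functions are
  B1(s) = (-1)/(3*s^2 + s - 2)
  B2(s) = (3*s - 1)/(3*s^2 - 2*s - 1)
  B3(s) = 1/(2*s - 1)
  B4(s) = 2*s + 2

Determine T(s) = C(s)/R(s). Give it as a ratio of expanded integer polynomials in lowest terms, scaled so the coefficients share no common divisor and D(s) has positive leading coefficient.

First reduce the diagram to T(s).

Step 1. reduce the feedback loop with forward B2 and return B3, giving (6*s^2 - 5*s + 1)/(6*s^3 - 7*s^2 - 3*s + 2)
Step 2. sum the parallel branches B1, [B2/(1-B2*B3)], giving (18*s^4 - 15*s^3 - 7*s^2 + 14*s - 4)/(18*s^5 - 15*s^4 - 28*s^3 + 17*s^2 + 8*s - 4)
Step 3. combine (B1+[B2/(1-B2*B3)]), B4 in series - this is the overall T(s), already in the required normalized form

Answer: (36*s^4 - 30*s^3 - 14*s^2 + 28*s - 8)/(18*s^4 - 33*s^3 + 5*s^2 + 12*s - 4)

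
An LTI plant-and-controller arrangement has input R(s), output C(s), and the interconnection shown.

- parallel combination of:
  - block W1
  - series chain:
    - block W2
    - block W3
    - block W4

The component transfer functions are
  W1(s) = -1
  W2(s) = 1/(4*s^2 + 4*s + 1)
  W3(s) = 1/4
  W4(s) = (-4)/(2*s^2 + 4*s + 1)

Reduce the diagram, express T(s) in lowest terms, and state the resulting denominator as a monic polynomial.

Step 1: series reduction of W2, W3, W4 -> (-1)/(8*s^4 + 24*s^3 + 22*s^2 + 8*s + 1)
Step 2: reduce the parallel group W1, (W2*W3*W4) -> (-8*s^4 - 24*s^3 - 22*s^2 - 8*s - 2)/(8*s^4 + 24*s^3 + 22*s^2 + 8*s + 1)
No further cancellation is possible in the step-2 result, so that is T(s). Its denominator becomes monic after dividing by the leading coefficient 8.

Hence the answer: s^4 + 3*s^3 + 11*s^2/4 + s + 1/8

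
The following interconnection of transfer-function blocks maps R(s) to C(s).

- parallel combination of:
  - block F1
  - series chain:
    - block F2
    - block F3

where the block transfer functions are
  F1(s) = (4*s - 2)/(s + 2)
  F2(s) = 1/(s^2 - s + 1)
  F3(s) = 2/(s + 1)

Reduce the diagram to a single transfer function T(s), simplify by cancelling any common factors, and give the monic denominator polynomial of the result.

The answer is s^4 + 2*s^3 + s + 2.

Reasoning:
Step 1. cascade F2, F3, giving 2/(s^3 + 1)
Step 2. parallel reduction of F1, (F2*F3), giving (4*s^4 - 2*s^3 + 6*s + 2)/(s^4 + 2*s^3 + s + 2)
Step 2 gives the fully reduced T(s), with no common factor left to cancel. The denominator is already monic (leading coefficient 1).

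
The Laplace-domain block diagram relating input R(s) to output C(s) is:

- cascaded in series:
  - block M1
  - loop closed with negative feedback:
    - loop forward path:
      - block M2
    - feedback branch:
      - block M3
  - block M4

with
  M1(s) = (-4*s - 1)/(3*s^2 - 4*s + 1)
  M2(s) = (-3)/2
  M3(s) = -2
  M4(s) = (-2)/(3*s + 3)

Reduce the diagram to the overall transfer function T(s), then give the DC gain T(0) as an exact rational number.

1. feedback reduction of M2, M3 -> (-3)/8
2. series reduction of M1, [M2/(1+M2*M3)], M4 -> (-4*s - 1)/(12*s^3 - 4*s^2 - 12*s + 4)
Evaluating the step-2 result (the overall T(s)) at s = 0 gives T(0) = -1/4.

Final answer: -1/4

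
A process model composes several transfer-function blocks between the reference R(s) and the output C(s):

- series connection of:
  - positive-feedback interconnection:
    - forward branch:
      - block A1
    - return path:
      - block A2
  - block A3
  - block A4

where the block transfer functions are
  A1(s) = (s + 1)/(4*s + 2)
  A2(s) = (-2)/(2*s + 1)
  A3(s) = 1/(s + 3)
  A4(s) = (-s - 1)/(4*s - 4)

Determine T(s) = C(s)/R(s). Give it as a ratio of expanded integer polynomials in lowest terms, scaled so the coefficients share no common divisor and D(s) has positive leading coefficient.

(1) feedback reduction of A1, A2: (2*s^2 + 3*s + 1)/(8*s^2 + 10*s + 4)
(2) series reduction of [A1/(1-A1*A2)], A3, A4, giving the overall T(s)

Final answer: (-2*s^3 - 5*s^2 - 4*s - 1)/(32*s^4 + 104*s^3 - 88*s - 48)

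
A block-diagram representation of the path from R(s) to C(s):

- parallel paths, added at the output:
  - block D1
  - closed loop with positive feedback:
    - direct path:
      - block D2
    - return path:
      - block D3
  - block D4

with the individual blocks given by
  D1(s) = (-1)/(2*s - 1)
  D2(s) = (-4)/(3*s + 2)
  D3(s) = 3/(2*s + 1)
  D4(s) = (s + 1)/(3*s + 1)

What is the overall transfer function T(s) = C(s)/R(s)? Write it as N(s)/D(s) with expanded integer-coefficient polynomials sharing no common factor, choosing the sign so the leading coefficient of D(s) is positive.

The answer is (12*s^4 - 46*s^3 - 14*s^2 - 30*s - 24)/(36*s^4 + 36*s^3 + 71*s^2 - 21*s - 14).

Reasoning:
Step 1. close the feedback loop around D2, D3 gives (-8*s - 4)/(6*s^2 + 7*s + 14)
Step 2. combine D1, [D2/(1-D2*D3)], D4 in parallel; the result is T(s) itself (integer coefficients, no common factor, positive leading denominator coefficient)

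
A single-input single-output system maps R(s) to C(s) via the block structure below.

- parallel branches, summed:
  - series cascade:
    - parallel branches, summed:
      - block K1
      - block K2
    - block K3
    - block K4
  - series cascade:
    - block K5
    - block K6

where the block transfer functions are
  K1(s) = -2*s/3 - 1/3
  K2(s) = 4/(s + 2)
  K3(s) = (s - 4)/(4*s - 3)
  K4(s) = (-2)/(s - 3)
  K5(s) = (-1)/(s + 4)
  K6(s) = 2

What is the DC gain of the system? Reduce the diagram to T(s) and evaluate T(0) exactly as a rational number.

First reduce the diagram to T(s).

Step 1: add K1, K2 (parallel); result (-2*s^2 - 5*s + 10)/(3*s + 6)
Step 2: combine (K1+K2), K3, K4 in series; result (4*s^3 - 6*s^2 - 60*s + 80)/(12*s^3 - 21*s^2 - 63*s + 54)
Step 3: series reduction of K5, K6; result (-2)/(s + 4)
Step 4: reduce the parallel group ((K1+K2)*K3*K4), (K5*K6); result (4*s^4 - 14*s^3 - 42*s^2 - 34*s + 212)/(12*s^4 + 27*s^3 - 147*s^2 - 198*s + 216)
DC gain: substitute s = 0 into T(s) from step 4: T(0) = 212/216 = 53/54.

Answer: 53/54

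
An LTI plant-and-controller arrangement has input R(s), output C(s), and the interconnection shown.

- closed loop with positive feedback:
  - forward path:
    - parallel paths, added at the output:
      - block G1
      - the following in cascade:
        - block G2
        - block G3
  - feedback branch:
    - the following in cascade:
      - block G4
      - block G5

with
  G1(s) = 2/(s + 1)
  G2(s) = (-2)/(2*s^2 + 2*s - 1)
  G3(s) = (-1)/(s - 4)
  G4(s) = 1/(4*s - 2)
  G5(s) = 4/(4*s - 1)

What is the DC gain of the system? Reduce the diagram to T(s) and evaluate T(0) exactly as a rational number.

Reducing step by step:

Step 1. cascade G2, G3 = 2/(2*s^3 - 6*s^2 - 9*s + 4)
Step 2. combine G1, (G2*G3) in parallel = (4*s^3 - 12*s^2 - 16*s + 10)/(2*s^4 - 4*s^3 - 15*s^2 - 5*s + 4)
Step 3. reduce the series chain G4, G5 = 2/(8*s^2 - 6*s + 1)
Step 4. close the feedback loop around (G1+(G2*G3)), (G4*G5) = (32*s^5 - 120*s^4 - 52*s^3 + 164*s^2 - 76*s + 10)/(16*s^6 - 44*s^5 - 94*s^4 + 38*s^3 + 71*s^2 + 3*s - 16)
DC gain: substitute s = 0 into T(s) from step 4: T(0) = 10/(-16) = -5/8.

Answer: -5/8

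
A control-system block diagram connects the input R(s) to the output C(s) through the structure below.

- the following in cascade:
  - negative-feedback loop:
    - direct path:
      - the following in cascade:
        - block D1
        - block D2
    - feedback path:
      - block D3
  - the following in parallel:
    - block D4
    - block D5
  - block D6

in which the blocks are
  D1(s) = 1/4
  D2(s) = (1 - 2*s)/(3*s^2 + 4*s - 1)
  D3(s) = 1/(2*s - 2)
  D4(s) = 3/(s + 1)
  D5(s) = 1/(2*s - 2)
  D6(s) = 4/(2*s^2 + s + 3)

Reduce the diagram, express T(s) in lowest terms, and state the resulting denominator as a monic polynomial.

The answer is s^6 + 11*s^5/6 + 3*s^4/4 - s^3/12 - 39*s^2/16 - 15*s/8 + 9/16.

Reasoning:
[1] combine D1, D2 in series -> (1 - 2*s)/(12*s^2 + 16*s - 4)
[2] reduce the feedback loop with forward (D1*D2) and return D3 -> (-4*s^2 + 6*s - 2)/(24*s^3 + 8*s^2 - 42*s + 9)
[3] sum the parallel branches D4, D5 -> (7*s - 5)/(2*s^2 - 2)
[4] multiply [(D1*D2)/(1+(D1*D2)*D3)], (D4+D5), D6 (series) -> (-56*s^2 + 68*s - 20)/(48*s^6 + 88*s^5 + 36*s^4 - 4*s^3 - 117*s^2 - 90*s + 27)
The result of step 4 is T(s) in lowest terms. Its denominator has leading coefficient 48; dividing the denominator through by 48 makes it monic.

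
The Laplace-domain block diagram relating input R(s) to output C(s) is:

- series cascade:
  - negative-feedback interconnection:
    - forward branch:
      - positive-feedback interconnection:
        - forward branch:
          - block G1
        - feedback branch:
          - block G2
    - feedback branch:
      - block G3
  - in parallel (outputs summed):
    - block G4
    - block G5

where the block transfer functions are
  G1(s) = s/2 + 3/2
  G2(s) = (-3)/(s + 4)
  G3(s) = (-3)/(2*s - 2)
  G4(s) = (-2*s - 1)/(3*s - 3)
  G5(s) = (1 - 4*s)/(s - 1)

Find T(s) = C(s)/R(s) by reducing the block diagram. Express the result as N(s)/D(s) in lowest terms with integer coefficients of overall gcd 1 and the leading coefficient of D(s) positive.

Step 1. close the feedback loop around G1, G2; result (s^2 + 7*s + 12)/(5*s + 17)
Step 2. collapse the loop ([G1/(1-G1*G2)] forward, G3 return); result (2*s^3 + 12*s^2 + 10*s - 24)/(7*s^2 + 3*s - 70)
Step 3. reduce the parallel group G4, G5; result (2 - 14*s)/(3*s - 3)
Step 4. cascade [[G1/(1-G1*G2)]/(1+[G1/(1-G1*G2)]*G3)], (G4+G5) - this is the overall T(s), already in the required normalized form

Hence the answer: (-28*s^3 - 192*s^2 - 308*s + 48)/(21*s^2 + 9*s - 210)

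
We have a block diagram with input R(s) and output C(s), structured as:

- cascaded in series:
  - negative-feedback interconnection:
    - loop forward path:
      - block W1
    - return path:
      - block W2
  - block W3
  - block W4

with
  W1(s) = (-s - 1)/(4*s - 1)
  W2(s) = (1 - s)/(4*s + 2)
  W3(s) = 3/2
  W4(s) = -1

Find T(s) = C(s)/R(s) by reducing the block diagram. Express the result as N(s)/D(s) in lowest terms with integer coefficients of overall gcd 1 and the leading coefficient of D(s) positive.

First reduce the diagram to T(s).

(1) feedback reduction of W1, W2: (-4*s^2 - 6*s - 2)/(17*s^2 + 4*s - 3)
(2) cascade [W1/(1+W1*W2)], W3, W4, giving the overall T(s)

Answer: (6*s^2 + 9*s + 3)/(17*s^2 + 4*s - 3)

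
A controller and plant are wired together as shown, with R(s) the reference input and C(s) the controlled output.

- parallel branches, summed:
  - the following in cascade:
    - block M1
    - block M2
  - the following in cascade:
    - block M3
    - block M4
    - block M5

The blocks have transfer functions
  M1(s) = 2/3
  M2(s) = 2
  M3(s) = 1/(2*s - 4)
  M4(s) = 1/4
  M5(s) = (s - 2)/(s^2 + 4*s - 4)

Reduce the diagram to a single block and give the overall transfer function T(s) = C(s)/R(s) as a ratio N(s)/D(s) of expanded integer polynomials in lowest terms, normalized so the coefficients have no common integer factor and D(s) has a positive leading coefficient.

Step 1. multiply M1, M2 (series) -> 4/3
Step 2. combine M3, M4, M5 in series -> 1/(8*s^2 + 32*s - 32)
Step 3. combine (M1*M2), (M3*M4*M5) in parallel; the result is T(s) itself (integer coefficients, no common factor, positive leading denominator coefficient)

Final answer: (32*s^2 + 128*s - 125)/(24*s^2 + 96*s - 96)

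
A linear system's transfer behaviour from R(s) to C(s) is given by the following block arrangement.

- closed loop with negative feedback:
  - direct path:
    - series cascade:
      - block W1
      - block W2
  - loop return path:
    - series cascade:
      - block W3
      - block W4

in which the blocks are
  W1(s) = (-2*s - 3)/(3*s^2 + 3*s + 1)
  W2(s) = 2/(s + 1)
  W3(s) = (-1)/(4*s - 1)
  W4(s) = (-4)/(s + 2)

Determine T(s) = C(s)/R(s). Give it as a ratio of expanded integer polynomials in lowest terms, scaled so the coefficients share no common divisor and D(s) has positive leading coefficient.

Reducing step by step:

Step 1. reduce the series chain W1, W2 gives (-4*s - 6)/(3*s^3 + 6*s^2 + 4*s + 1)
Step 2. cascade W3, W4 gives 4/(4*s^2 + 7*s - 2)
Step 3. feedback reduction of (W1*W2), (W3*W4) - this is the overall T(s), already in the required normalized form

Answer: (-16*s^3 - 52*s^2 - 34*s + 12)/(12*s^5 + 45*s^4 + 52*s^3 + 20*s^2 - 17*s - 26)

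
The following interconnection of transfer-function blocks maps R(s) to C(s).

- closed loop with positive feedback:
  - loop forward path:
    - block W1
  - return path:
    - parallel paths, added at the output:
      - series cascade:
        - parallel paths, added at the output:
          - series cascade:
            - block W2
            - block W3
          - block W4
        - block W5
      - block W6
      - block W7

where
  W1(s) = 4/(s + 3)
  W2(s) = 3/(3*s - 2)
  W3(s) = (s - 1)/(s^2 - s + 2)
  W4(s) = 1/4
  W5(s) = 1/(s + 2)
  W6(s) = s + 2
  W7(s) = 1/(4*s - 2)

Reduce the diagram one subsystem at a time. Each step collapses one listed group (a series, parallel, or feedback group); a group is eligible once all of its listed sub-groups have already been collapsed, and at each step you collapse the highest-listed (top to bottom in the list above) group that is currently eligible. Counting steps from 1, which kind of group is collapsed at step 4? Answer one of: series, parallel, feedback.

Step 1 - reduce the series chain W2, W3
Step 2 - add (W2*W3), W4 (parallel)
Step 3 - series reduction of ((W2*W3)+W4), W5
Step 4 - add (((W2*W3)+W4)*W5), W6, W7 (parallel)
Step 5 - feedback reduction of W1, ((((W2*W3)+W4)*W5)+W6+W7)
Step 4: parallel.

Hence the answer: parallel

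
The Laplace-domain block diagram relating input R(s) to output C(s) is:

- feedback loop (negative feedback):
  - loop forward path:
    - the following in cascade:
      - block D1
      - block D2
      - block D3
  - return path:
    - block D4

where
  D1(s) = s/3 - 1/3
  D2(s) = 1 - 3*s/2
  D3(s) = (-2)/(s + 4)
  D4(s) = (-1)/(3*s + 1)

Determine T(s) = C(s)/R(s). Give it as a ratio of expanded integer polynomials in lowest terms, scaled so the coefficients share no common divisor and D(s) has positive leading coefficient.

The answer is (9*s^3 - 12*s^2 + s + 2)/(6*s^2 + 44*s + 10).

Reasoning:
[1] multiply D1, D2, D3 (series): (3*s^2 - 5*s + 2)/(3*s + 12)
[2] reduce the feedback loop with forward (D1*D2*D3) and return D4: this yields T(s), and no further normalization is needed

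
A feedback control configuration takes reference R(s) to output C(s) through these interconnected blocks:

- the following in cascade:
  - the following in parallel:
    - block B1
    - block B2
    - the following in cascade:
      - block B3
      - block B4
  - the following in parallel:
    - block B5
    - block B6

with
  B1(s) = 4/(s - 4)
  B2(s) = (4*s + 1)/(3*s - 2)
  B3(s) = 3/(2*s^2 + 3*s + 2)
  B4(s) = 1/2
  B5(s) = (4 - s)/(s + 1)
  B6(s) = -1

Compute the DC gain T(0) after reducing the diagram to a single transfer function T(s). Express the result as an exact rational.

First reduce the diagram to T(s).

Step 1 - series reduction of B3, B4; result 3/(4*s^2 + 6*s + 4)
Step 2 - combine B1, B2, (B3*B4) in parallel; result (16*s^4 + 12*s^3 - 41*s^2 - 126*s - 24)/(12*s^4 - 38*s^3 - 40*s^2 - 8*s + 32)
Step 3 - parallel reduction of B5, B6; result (3 - 2*s)/(s + 1)
Step 4 - multiply (B1+B2+(B3*B4)), (B5+B6) (series); result (-32*s^5 + 24*s^4 + 118*s^3 + 129*s^2 - 330*s - 72)/(12*s^5 - 26*s^4 - 78*s^3 - 48*s^2 + 24*s + 32)
Evaluating the step-4 result (the overall T(s)) at s = 0 gives T(0) = -72/32 = -9/4.

Answer: -9/4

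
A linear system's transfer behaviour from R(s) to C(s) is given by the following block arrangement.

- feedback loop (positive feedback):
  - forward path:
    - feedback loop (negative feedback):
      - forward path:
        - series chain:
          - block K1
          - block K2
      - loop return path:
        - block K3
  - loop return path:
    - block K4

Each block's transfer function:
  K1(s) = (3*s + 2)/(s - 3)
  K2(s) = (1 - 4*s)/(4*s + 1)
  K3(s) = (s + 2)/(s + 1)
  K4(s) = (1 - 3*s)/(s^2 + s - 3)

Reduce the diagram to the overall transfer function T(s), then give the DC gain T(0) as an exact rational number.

Step 1. cascade K1, K2; result (-12*s^2 - 5*s + 2)/(4*s^2 - 11*s - 3)
Step 2. apply the feedback formula to (K1*K2), K3; result (12*s^3 + 17*s^2 + 3*s - 2)/(8*s^3 + 36*s^2 + 22*s - 1)
Step 3. feedback reduction of [(K1*K2)/(1+(K1*K2)*K3)], K4; result (12*s^5 + 29*s^4 - 16*s^3 - 50*s^2 - 11*s + 6)/(8*s^5 + 80*s^4 + 73*s^3 - 95*s^2 - 76*s + 5)
That last expression is T(s); at s = 0 only the constant terms survive, so T(0) = 6/5.

Final answer: 6/5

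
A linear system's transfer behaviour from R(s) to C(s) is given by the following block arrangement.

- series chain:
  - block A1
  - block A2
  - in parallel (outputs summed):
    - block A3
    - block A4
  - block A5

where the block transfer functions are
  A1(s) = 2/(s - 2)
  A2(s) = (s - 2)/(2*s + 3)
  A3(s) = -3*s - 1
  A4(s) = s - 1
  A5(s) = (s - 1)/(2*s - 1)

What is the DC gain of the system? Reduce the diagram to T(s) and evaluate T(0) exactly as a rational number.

The answer is -4/3.

Reasoning:
Step 1 - sum the parallel branches A3, A4 -> -2*s - 2
Step 2 - series reduction of A1, A2, (A3+A4), A5 -> (4 - 4*s^2)/(4*s^2 + 4*s - 3)
Step 2 gives the overall T(s). Then T(0) = 4/(-3) = -4/3.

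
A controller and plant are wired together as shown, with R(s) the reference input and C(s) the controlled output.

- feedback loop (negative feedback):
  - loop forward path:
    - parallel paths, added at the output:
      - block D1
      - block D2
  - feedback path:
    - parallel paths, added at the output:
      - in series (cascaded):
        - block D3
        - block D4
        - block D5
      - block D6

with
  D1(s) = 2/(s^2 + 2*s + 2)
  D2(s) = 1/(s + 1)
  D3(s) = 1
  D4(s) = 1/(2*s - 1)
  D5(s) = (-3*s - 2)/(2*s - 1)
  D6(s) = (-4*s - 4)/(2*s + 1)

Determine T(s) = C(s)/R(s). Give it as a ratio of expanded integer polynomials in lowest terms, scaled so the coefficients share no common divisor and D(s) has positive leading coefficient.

Step 1: reduce the parallel group D1, D2 = (s^2 + 4*s + 4)/(s^3 + 3*s^2 + 4*s + 2)
Step 2: multiply D3, D4, D5 (series) = (-3*s - 2)/(4*s^2 - 4*s + 1)
Step 3: parallel reduction of (D3*D4*D5), D6 = (-16*s^3 - 6*s^2 + 5*s - 6)/(8*s^3 - 4*s^2 - 2*s + 1)
Step 4: collapse the loop ((D1+D2) forward, ((D3*D4*D5)+D6) return); the result is T(s) itself (integer coefficients, no common factor, positive leading denominator coefficient)

Answer: (8*s^5 + 28*s^4 + 14*s^3 - 23*s^2 - 4*s + 4)/(8*s^6 + 4*s^5 - 52*s^4 - 88*s^3 - 23*s^2 - 4*s - 22)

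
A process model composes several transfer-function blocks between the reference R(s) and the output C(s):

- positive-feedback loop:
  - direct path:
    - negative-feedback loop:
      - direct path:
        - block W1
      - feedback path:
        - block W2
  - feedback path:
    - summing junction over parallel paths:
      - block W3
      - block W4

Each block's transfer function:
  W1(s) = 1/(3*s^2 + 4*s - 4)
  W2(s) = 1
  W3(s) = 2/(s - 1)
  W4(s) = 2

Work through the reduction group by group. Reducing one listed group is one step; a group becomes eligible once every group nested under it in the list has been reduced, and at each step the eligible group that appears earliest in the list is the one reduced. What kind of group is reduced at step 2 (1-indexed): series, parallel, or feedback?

Reducing step by step:

Step 1: collapse the loop (W1 forward, W2 return)
Step 2: add W3, W4 (parallel)
Step 3: close the feedback loop around [W1/(1+W1*W2)], (W3+W4)
At step 2 the group reduced is parallel.

Answer: parallel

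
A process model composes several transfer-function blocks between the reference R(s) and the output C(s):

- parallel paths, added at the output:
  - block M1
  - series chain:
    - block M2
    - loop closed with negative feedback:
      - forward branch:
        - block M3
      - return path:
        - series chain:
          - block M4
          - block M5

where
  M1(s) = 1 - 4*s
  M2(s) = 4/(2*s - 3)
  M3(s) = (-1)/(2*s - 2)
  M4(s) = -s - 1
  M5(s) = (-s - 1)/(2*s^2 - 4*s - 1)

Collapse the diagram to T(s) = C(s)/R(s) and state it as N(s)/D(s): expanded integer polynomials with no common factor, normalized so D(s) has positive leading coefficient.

Reducing step by step:

(1) series reduction of M4, M5: (s^2 + 2*s + 1)/(2*s^2 - 4*s - 1)
(2) feedback reduction of M3, (M4*M5): (-2*s^2 + 4*s + 1)/(4*s^3 - 13*s^2 + 4*s + 1)
(3) reduce the series chain M2, [M3/(1+M3*(M4*M5))]: (-8*s^2 + 16*s + 4)/(8*s^4 - 38*s^3 + 47*s^2 - 10*s - 3)
(4) reduce the parallel group M1, (M2*[M3/(1+M3*(M4*M5))]): this yields T(s), and no further normalization is needed

Answer: (-32*s^5 + 160*s^4 - 226*s^3 + 79*s^2 + 18*s + 1)/(8*s^4 - 38*s^3 + 47*s^2 - 10*s - 3)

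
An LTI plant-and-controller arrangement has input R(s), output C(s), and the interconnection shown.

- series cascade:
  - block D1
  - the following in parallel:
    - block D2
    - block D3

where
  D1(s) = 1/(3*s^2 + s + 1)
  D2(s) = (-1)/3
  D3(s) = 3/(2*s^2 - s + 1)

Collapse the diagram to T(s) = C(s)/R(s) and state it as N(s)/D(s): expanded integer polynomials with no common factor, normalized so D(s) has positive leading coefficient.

First reduce the diagram to T(s).

Step 1: add D2, D3 (parallel) = (-2*s^2 + s + 8)/(6*s^2 - 3*s + 3)
Step 2: multiply D1, (D2+D3) (series), giving the overall T(s)

Answer: (-2*s^2 + s + 8)/(18*s^4 - 3*s^3 + 12*s^2 + 3)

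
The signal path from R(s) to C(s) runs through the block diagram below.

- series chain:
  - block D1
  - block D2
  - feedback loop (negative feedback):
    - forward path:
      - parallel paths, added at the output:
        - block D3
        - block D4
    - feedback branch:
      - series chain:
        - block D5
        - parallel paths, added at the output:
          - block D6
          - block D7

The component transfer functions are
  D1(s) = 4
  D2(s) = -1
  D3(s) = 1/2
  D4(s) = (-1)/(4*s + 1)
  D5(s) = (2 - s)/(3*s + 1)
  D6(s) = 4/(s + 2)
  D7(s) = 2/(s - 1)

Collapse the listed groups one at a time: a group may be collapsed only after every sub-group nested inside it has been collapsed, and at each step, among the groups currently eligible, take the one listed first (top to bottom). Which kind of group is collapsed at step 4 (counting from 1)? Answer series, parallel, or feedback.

(1) sum the parallel branches D3, D4
(2) sum the parallel branches D6, D7
(3) combine D5, (D6+D7) in series
(4) feedback reduction of (D3+D4), (D5*(D6+D7))
(5) series reduction of D1, D2, [(D3+D4)/(1+(D3+D4)*(D5*(D6+D7)))]
At step 4 the group reduced is feedback.

Final answer: feedback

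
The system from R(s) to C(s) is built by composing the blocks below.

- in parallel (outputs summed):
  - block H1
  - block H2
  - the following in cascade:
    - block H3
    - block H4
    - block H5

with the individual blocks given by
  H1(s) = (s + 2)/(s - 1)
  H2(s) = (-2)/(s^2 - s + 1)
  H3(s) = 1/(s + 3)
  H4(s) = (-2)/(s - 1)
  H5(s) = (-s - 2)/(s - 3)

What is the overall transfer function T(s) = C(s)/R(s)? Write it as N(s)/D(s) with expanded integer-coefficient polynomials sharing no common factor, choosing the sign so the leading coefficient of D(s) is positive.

[1] series reduction of H3, H4, H5: (2*s + 4)/(s^3 - s^2 - 9*s + 9)
[2] add H1, H2, (H3*H4*H5) (parallel): this yields T(s), and no further normalization is needed

Therefore the answer is (s^5 + s^4 - 10*s^3 - 3*s^2 + 25*s - 32)/(s^5 - 2*s^4 - 7*s^3 + 17*s^2 - 18*s + 9).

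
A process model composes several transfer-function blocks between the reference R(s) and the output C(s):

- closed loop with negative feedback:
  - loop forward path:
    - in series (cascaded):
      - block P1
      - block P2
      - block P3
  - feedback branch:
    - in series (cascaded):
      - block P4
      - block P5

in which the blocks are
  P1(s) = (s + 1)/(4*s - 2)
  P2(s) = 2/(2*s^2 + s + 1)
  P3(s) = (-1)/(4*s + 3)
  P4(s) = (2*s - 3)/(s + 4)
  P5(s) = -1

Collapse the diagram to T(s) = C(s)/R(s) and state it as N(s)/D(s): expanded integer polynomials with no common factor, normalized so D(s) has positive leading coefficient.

[1] cascade P1, P2, P3 gives (-s - 1)/(16*s^4 + 12*s^3 + 4*s^2 - s - 3)
[2] series reduction of P4, P5 gives (3 - 2*s)/(s + 4)
[3] close the feedback loop around (P1*P2*P3), (P4*P5): this yields T(s), and no further normalization is needed

Final answer: (-s^2 - 5*s - 4)/(16*s^5 + 76*s^4 + 52*s^3 + 17*s^2 - 8*s - 15)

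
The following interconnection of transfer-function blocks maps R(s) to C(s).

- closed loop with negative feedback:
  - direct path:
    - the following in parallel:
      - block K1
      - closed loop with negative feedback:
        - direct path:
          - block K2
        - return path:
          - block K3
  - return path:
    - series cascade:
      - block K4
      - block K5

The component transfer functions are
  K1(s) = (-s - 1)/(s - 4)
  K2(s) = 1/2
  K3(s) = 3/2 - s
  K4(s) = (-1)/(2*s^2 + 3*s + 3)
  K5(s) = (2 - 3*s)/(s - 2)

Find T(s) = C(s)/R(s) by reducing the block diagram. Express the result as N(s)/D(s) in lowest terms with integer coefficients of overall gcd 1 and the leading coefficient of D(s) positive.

1. apply the feedback formula to K2, K3 = (-2)/(2*s - 7)
2. combine K1, [K2/(1+K2*K3)] in parallel = (-2*s^2 + 3*s + 15)/(2*s^2 - 15*s + 28)
3. series reduction of K4, K5 = (3*s - 2)/(2*s^3 - s^2 - 3*s - 6)
4. reduce the feedback loop with forward (K1+[K2/(1+K2*K3)]) and return (K4*K5), which is the overall transfer function T(s) = C(s)/R(s) in lowest terms

Therefore the answer is (-4*s^5 + 8*s^4 + 33*s^3 - 12*s^2 - 63*s - 90)/(4*s^5 - 32*s^4 + 59*s^3 + 18*s^2 + 45*s - 198).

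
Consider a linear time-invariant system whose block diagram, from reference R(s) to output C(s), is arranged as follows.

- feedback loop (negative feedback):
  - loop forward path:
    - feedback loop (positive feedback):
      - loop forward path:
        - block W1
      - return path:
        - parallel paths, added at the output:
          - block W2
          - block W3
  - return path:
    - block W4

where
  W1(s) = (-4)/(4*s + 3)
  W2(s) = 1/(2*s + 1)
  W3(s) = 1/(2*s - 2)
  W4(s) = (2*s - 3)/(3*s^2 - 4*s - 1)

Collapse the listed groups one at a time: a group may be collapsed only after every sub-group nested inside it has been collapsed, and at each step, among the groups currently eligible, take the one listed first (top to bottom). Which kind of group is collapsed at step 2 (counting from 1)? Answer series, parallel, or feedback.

Answer: feedback

Working:
Step 1: combine W2, W3 in parallel
Step 2: apply the feedback formula to W1, (W2+W3)
Step 3: reduce the feedback loop with forward [W1/(1-W1*(W2+W3))] and return W4
The group at step 2 is a feedback group.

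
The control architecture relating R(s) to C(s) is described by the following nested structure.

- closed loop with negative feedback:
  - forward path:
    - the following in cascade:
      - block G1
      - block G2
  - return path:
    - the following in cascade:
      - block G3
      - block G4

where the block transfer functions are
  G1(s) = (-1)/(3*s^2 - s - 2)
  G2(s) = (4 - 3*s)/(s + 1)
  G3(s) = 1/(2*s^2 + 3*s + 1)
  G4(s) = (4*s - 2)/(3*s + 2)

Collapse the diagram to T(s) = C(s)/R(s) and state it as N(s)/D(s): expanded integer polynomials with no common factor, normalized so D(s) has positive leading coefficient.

(1) reduce the series chain G1, G2 = (3*s - 4)/(3*s^3 + 2*s^2 - 3*s - 2)
(2) multiply G3, G4 (series) = (4*s - 2)/(6*s^3 + 13*s^2 + 9*s + 2)
(3) reduce the feedback loop with forward (G1*G2) and return (G3*G4); the result is T(s) itself (integer coefficients, no common factor, positive leading denominator coefficient)

Therefore the answer is (18*s^4 + 15*s^3 - 25*s^2 - 30*s - 8)/(18*s^6 + 51*s^5 + 35*s^4 - 27*s^3 - 37*s^2 - 46*s + 4).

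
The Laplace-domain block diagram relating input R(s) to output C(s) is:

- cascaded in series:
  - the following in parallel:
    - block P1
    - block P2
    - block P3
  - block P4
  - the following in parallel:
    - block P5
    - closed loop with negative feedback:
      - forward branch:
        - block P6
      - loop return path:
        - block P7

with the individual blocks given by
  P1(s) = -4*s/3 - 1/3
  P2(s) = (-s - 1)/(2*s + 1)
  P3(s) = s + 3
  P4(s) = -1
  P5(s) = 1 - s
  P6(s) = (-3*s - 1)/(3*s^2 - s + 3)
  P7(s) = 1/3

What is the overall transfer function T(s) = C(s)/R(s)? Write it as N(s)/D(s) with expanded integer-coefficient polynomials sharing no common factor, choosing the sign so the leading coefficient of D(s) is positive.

Step 1 - sum the parallel branches P1, P2, P3; result (-2*s^2 + 12*s + 5)/(6*s + 3)
Step 2 - reduce the feedback loop with forward P6 and return P7; result (-9*s - 3)/(9*s^2 - 6*s + 8)
Step 3 - parallel reduction of P5, [P6/(1+P6*P7)]; result (-9*s^3 + 15*s^2 - 23*s + 5)/(9*s^2 - 6*s + 8)
Step 4 - series reduction of (P1+P2+P3), P4, (P5+[P6/(1+P6*P7)]): this yields T(s), and no further normalization is needed

Final answer: (-18*s^5 + 138*s^4 - 181*s^3 + 211*s^2 + 55*s - 25)/(54*s^3 - 9*s^2 + 30*s + 24)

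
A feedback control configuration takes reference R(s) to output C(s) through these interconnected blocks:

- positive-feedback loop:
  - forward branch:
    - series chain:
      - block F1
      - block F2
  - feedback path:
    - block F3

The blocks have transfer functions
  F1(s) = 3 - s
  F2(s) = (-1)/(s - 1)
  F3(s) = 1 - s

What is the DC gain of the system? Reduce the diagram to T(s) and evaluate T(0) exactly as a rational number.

1. multiply F1, F2 (series) -> (s - 3)/(s - 1)
2. feedback reduction of (F1*F2), F3 -> (s - 3)/(s^2 - 3*s + 2)
The step-2 result is T(s). Setting s = 0: T(0) = -3/2.

Therefore the answer is -3/2.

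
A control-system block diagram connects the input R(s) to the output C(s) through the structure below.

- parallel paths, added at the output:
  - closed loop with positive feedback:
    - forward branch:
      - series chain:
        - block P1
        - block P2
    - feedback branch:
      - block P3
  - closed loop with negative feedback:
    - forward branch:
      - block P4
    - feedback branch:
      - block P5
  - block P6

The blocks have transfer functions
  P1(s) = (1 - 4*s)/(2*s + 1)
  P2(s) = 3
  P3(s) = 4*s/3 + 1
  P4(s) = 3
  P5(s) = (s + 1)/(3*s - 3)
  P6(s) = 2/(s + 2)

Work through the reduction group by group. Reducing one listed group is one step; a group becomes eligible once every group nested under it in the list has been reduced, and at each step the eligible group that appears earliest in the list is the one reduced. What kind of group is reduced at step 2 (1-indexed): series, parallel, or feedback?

Reducing step by step:

Step 1. combine P1, P2 in series
Step 2. collapse the loop ((P1*P2) forward, P3 return)
Step 3. reduce the feedback loop with forward P4 and return P5
Step 4. parallel reduction of [(P1*P2)/(1-(P1*P2)*P3)], [P4/(1+P4*P5)], P6
Step 2: feedback.

Answer: feedback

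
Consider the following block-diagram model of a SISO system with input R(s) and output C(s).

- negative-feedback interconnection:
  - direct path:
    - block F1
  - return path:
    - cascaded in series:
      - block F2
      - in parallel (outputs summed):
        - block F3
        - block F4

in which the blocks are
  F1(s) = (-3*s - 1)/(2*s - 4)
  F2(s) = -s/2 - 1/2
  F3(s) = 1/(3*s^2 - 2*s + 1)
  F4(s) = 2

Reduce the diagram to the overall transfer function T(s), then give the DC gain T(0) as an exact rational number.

(1) reduce the parallel group F3, F4 = (6*s^2 - 4*s + 3)/(3*s^2 - 2*s + 1)
(2) series reduction of F2, (F3+F4) = (-6*s^3 - 2*s^2 + s - 3)/(6*s^2 - 4*s + 2)
(3) collapse the loop (F1 forward, (F2*(F3+F4)) return) = (-18*s^3 + 6*s^2 - 2*s - 2)/(18*s^4 + 24*s^3 - 33*s^2 + 28*s - 5)
DC gain: substitute s = 0 into T(s) from step 3: T(0) = -2/(-5) = 2/5.

Final answer: 2/5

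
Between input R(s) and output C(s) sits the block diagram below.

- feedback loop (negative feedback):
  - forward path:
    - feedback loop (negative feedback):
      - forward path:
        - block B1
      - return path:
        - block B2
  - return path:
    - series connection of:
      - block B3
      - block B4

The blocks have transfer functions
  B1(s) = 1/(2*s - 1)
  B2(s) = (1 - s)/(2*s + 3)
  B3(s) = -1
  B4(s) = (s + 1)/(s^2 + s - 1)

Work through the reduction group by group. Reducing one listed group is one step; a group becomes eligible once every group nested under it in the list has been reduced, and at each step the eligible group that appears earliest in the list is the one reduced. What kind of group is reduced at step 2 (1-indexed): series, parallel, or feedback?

The answer is series.

Reasoning:
(1) apply the feedback formula to B1, B2
(2) multiply B3, B4 (series)
(3) reduce the feedback loop with forward [B1/(1+B1*B2)] and return (B3*B4)
At step 2 the group reduced is series.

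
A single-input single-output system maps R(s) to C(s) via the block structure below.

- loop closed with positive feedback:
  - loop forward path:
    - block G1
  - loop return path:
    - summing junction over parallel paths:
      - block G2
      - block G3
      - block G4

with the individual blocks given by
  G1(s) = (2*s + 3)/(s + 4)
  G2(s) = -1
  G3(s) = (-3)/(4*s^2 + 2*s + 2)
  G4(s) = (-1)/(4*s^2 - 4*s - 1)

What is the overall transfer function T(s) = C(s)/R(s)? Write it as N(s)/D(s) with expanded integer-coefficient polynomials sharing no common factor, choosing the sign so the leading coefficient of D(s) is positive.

The answer is (32*s^5 + 32*s^4 - 32*s^3 - 32*s^2 - 34*s - 6)/(48*s^5 + 88*s^4 - 36*s^3 - 30*s^2 - 108*s - 17).

Reasoning:
1. combine G2, G3, G4 in parallel: (-16*s^4 + 8*s^3 - 12*s^2 + 20*s + 3)/(16*s^4 - 8*s^3 - 4*s^2 - 10*s - 2)
2. collapse the loop (G1 forward, (G2+G3+G4) return), giving the overall T(s)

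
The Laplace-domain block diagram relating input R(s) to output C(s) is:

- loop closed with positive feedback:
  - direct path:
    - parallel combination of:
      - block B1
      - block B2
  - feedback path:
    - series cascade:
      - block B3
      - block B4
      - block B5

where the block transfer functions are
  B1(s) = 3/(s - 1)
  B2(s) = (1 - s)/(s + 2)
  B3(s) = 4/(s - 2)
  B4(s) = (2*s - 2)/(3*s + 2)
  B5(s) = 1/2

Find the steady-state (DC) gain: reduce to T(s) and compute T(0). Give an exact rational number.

Step 1 - parallel reduction of B1, B2 = (-s^2 + 5*s + 5)/(s^2 + s - 2)
Step 2 - cascade B3, B4, B5 = (4*s - 4)/(3*s^2 - 4*s - 4)
Step 3 - collapse the loop ((B1+B2) forward, (B3*B4*B5) return) = (-3*s^4 + 19*s^3 - s^2 - 40*s - 20)/(3*s^4 + 3*s^3 - 38*s^2 + 4*s + 28)
The step-3 result is T(s). Setting s = 0: T(0) = -20/28 = -5/7.

Hence the answer: -5/7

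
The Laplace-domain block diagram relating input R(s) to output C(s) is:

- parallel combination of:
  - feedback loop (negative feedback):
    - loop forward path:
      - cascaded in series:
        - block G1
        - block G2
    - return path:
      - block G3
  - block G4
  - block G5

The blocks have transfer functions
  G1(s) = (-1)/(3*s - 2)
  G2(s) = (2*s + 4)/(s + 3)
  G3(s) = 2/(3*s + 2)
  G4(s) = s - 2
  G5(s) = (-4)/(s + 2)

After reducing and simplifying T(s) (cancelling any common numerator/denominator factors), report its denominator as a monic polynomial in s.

The answer is s^4 + 5*s^3 + 46*s^2/9 - 4*s - 40/9.

Reasoning:
Step 1. multiply G1, G2 (series) = (-2*s - 4)/(3*s^2 + 7*s - 6)
Step 2. close the feedback loop around (G1*G2), G3 = (-6*s^2 - 16*s - 8)/(9*s^3 + 27*s^2 - 8*s - 20)
Step 3. add [(G1*G2)/(1+(G1*G2)*G3)], G4, G5 (parallel) = (9*s^5 + 27*s^4 - 86*s^3 - 264*s^2 + 24*s + 144)/(9*s^4 + 45*s^3 + 46*s^2 - 36*s - 40)
T(s) is the step-3 result (common factors already cancelled). Leading coefficient of the denominator: 9. Divide through by 9 for the monic polynomial.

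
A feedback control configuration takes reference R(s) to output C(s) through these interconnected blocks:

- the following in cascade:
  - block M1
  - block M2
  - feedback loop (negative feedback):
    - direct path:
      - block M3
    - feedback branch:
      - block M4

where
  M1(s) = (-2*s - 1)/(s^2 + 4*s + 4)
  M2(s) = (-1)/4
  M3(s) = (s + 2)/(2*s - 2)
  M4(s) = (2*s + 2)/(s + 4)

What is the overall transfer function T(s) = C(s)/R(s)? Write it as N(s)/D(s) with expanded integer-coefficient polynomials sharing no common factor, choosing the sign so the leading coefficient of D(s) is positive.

The answer is (2*s^2 + 9*s + 4)/(16*s^3 + 80*s^2 + 80*s - 32).

Reasoning:
(1) apply the feedback formula to M3, M4 -> (s^2 + 6*s + 8)/(4*s^2 + 12*s - 4)
(2) series reduction of M1, M2, [M3/(1+M3*M4)] - this is the overall T(s), already in the required normalized form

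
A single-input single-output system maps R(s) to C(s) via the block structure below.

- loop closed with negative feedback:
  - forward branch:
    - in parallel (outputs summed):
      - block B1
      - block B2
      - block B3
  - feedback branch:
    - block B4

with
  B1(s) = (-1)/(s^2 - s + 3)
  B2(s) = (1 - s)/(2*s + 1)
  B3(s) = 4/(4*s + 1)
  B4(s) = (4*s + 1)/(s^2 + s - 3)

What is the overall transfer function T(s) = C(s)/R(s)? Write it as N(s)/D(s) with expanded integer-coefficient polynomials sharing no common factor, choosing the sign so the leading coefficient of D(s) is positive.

1. parallel reduction of B1, B2, B3, giving (-4*s^4 + 15*s^3 - 26*s^2 + 22*s + 14)/(8*s^4 - 2*s^3 + 19*s^2 + 17*s + 3)
2. feedback reduction of (B1+B2+B3), B4, which is the overall transfer function T(s) = C(s)/R(s) in lowest terms

Therefore the answer is (-4*s^6 + 11*s^5 + s^4 - 49*s^3 + 114*s^2 - 52*s - 42)/(8*s^6 - 10*s^5 + 49*s^4 - 47*s^3 + 25*s^2 + 30*s + 5).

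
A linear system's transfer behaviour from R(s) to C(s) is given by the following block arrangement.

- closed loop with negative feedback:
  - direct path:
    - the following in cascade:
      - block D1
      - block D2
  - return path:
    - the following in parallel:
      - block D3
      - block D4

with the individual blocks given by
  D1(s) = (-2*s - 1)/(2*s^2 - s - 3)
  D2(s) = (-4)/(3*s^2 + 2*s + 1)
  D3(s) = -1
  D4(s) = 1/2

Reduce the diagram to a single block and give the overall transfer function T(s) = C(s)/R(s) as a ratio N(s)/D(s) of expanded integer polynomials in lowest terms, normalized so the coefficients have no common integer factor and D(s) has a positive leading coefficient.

[1] reduce the series chain D1, D2: (8*s + 4)/(6*s^4 + s^3 - 9*s^2 - 7*s - 3)
[2] parallel reduction of D3, D4: (-1)/2
[3] feedback reduction of (D1*D2), (D3+D4): this yields T(s), and no further normalization is needed

Final answer: (8*s + 4)/(6*s^4 + s^3 - 9*s^2 - 11*s - 5)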